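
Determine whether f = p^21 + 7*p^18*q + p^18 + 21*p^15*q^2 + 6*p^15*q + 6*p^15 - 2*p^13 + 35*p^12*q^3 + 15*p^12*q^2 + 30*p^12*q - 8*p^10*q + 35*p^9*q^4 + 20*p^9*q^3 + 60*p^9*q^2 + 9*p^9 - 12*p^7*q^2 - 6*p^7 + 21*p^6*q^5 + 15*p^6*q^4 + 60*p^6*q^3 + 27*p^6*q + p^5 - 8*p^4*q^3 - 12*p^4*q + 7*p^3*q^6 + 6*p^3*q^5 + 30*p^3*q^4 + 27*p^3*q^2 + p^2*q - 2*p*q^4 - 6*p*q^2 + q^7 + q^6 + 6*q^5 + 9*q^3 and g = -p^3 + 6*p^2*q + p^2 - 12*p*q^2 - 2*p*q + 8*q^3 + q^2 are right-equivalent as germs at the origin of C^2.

The Hessian of f at 0 has rank 0. Corank 2; j^3 = q*(p - 3*q)^2 has shape L^2 M (L != M), so D-series; mu = 7 gives D_7. The Hessian of g at 0 has rank 1. Corank 1: A-series; mu = 2 gives A_2. f is D_7 but g is A_2, hence not right-equivalent.

No.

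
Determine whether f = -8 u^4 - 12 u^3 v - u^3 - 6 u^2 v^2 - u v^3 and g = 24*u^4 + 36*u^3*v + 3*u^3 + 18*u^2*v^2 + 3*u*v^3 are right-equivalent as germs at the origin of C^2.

Yes.

The Hessian of f at 0 is [[0, 0], [0, 0]] with rank 0, so corank 2. A Groebner basis of the Jacobian ideal J(f) in C{u,v} is {3*u^2/4 + v^4 + v^3/4, u^3, u^2*v - u^2/4 - v^3/12, u^2 + u*v^2 + v^3/3}; counting standard monomials gives mu = 7. Corank 2; j^3 = -u^3 is a perfect cube, so E-series; the 4-jet and mu = 7 give E_7. The Hessian of g at 0 is [[0, 0], [0, 0]] with rank 0, so corank 2. A Groebner basis of the Jacobian ideal J(g) in C{u,v} is {3*u^2/4 + v^4 + v^3/4, u^3, u^2*v - u^2/4 - v^3/12, u^2 + u*v^2 + v^3/3}; counting standard monomials gives mu = 7. Corank 2; j^3 = 3*u^3 is a perfect cube, so E-series; the 4-jet and mu = 7 give E_7. Both have type E_7, hence right-equivalent.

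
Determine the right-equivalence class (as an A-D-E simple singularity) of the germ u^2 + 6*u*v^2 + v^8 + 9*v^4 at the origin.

The Hessian of f at 0 is [[2, 0], [0, 0]] with rank 1, so corank 1. A Groebner basis of the Jacobian ideal J(f) in C{u,v} is {u^4, u^3*v, u/3 + v^2}; counting standard monomials gives mu = 7. Corank 1: A-series; mu = 7 gives A_7.

A_{7}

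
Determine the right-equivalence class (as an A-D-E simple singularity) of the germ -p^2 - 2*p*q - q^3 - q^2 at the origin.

The Hessian of f at 0 has rank 1. Corank 1: A-series; mu = 2 gives A_2.

A_{2}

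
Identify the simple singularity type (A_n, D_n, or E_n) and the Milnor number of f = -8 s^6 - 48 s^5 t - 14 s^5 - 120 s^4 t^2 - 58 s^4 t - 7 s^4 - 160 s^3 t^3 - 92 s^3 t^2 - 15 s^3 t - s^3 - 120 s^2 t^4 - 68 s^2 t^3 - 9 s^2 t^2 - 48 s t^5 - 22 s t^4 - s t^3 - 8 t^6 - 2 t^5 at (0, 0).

Type E_{7}, Milnor number mu = 7.

The Hessian of f at 0 is [[0, 0], [0, 0]] with rank 0, so corank 2. A Groebner basis of the Jacobian ideal J(f) in C{s,t} is {-3*s^2/17 + t^4 - t^3/17, s^3, s^2*t + s^2/17 + t^3/51, 4*s^2/17 + s*t^2 + 4*t^3/51}; counting standard monomials gives mu = 7. Corank 2; j^3 = -s^3 is a perfect cube, so E-series; the 4-jet and mu = 7 give E_7.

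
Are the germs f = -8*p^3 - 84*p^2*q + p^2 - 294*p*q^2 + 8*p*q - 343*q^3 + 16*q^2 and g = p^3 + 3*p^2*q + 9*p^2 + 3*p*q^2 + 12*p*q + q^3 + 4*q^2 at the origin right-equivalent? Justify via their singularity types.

Yes.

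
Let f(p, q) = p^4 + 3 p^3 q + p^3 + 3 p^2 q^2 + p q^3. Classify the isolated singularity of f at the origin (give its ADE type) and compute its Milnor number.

The Hessian of f at 0 has rank 0. Corank 2; j^3 = p^3 is a perfect cube, so E-series; the 4-jet and mu = 7 give E_7.

Type E7, Milnor number mu = 7.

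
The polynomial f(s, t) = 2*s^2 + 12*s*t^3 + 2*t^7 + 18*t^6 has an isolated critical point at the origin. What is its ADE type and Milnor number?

Type A6, Milnor number mu = 6.

The Hessian of f at 0 has rank 1. Corank 1: A-series; mu = 6 gives A_6.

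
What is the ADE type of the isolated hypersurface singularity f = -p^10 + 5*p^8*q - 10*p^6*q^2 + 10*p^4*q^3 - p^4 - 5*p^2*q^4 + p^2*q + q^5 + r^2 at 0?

D_6

The Hessian of f at 0 has rank 1. Corank 2; j^3 = p^2*q has shape L^2 M (L != M), so D-series; mu = 6 gives D_6.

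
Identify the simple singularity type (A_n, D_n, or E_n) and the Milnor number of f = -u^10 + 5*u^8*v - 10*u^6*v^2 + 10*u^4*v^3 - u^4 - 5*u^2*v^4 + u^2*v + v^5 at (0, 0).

The Hessian of f at 0 has rank 0. Corank 2; j^3 = u^2*v has shape L^2 M (L != M), so D-series; mu = 6 gives D_6.

Type D_6, Milnor number mu = 6.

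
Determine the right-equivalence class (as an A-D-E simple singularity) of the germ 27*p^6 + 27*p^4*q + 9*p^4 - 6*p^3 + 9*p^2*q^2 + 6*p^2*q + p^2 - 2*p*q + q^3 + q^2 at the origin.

A_2

The Hessian of f at 0 has rank 1. Corank 1: A-series; mu = 2 gives A_2.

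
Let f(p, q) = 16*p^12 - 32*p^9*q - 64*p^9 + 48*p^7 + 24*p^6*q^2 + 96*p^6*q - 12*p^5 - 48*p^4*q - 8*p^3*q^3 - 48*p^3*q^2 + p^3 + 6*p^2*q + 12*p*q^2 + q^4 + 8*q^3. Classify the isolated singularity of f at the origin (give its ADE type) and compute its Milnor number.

Type E_{6}, Milnor number mu = 6.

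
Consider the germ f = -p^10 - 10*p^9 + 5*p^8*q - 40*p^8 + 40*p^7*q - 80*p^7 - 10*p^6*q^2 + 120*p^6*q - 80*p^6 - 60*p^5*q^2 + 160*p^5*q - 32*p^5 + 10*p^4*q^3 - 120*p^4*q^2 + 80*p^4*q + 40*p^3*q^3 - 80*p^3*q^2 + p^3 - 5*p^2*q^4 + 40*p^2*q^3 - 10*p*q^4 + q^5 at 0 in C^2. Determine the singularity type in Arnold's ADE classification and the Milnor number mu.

Type E8, Milnor number mu = 8.

The Hessian of f at 0 is [[0, 0], [0, 0]] with rank 0, so corank 2. A Groebner basis of the Jacobian ideal J(f) in C{p,q} is {q^5, p*q^3 - q^4/8, p^2}; counting standard monomials gives mu = 8. Corank 2; j^3 = p^3 is a perfect cube, so E-series; the 5-jet and mu = 8 give E_8.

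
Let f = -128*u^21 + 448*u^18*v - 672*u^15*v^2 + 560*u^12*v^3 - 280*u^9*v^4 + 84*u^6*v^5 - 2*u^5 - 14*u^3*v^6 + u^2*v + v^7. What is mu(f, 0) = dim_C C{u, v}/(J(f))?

The Hessian of f at 0 has rank 0. Corank 2; j^3 = u^2*v has shape L^2 M (L != M), so D-series; mu = 8 gives D_8.

8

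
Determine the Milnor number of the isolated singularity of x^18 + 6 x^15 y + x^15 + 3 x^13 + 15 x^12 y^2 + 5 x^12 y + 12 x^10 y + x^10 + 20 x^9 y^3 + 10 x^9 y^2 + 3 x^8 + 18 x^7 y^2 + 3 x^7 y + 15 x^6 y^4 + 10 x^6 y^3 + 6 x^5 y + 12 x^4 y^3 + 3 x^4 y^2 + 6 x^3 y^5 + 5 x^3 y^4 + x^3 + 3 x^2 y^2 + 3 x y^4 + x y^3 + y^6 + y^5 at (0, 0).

7

The Hessian of f at 0 is [[0, 0], [0, 0]] with rank 0, so corank 2. A Groebner basis of the Jacobian ideal J(f) in C{x,y} is {-x^2 + y^4 - y^3/3, x^3, x^2*y + x^2/3 + y^3/9, x^2 + x*y^2 + y^3/3}; counting standard monomials gives mu = 7. Corank 2; j^3 = x^3 is a perfect cube, so E-series; the 4-jet and mu = 7 give E_7.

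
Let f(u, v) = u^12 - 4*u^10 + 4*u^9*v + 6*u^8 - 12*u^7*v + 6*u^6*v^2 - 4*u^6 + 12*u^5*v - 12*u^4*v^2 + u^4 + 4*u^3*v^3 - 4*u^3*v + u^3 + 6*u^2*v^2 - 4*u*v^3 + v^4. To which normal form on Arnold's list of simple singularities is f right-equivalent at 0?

E6

The Hessian of f at 0 has rank 0. Corank 2; j^3 = u^3 is a perfect cube, so E-series; the 4-jet and mu = 6 give E_6.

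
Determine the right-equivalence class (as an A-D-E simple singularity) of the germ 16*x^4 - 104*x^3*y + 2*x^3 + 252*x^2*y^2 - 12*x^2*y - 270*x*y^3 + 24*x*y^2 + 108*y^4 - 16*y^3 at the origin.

The Hessian of f at 0 is [[0, 0], [0, 0]] with rank 0, so corank 2. A Groebner basis of the Jacobian ideal J(f) in C{x,y} is {3*x^2/4 - 3*x*y + y^4 + y^3/4 + 3*y^2, x^3 + 21*x^2/2 - 42*x*y - 9*y^3/2 + 42*y^2, x^2*y + 15*x^2/4 - 15*x*y - 11*y^3/4 + 15*y^2, x^2 + x*y^2 - 4*x*y - 5*y^3/3 + 4*y^2}; counting standard monomials gives mu = 7. Corank 2; j^3 = 2*(x - 2*y)^3 is a perfect cube, so E-series; the 4-jet and mu = 7 give E_7.

E_{7}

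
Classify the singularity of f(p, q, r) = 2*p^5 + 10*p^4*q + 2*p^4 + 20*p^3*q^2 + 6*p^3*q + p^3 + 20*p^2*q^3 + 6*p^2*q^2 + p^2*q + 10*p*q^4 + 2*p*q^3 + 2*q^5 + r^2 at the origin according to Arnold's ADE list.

D_{6}

The Hessian of f at 0 has rank 1. Corank 2; j^3 = p^2*(p + q) has shape L^2 M (L != M), so D-series; mu = 6 gives D_6.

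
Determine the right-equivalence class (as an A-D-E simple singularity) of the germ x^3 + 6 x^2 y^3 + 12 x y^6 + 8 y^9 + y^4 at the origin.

E_{6}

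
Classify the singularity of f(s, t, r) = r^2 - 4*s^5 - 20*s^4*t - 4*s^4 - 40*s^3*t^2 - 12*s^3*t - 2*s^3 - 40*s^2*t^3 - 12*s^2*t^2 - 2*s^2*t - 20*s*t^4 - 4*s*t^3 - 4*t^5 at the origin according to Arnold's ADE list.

The Hessian of f at 0 has rank 1. Corank 2; j^3 = -2*s^2*(s + t) has shape L^2 M (L != M), so D-series; mu = 6 gives D_6.

D6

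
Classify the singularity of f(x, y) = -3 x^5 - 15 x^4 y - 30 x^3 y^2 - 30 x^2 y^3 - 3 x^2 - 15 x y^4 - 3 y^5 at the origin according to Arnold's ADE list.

The Hessian of f at 0 has rank 1. Corank 1: A-series; mu = 4 gives A_4.

A4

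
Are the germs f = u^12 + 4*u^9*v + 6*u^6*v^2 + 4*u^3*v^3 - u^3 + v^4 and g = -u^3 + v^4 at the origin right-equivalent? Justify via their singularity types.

Yes.

The Hessian of f at 0 has rank 0. Corank 2; j^3 = -u^3 is a perfect cube, so E-series; the 4-jet and mu = 6 give E_6. The Hessian of g at 0 has rank 0. Corank 2; j^3 = -u^3 is a perfect cube, so E-series; the 4-jet and mu = 6 give E_6. Both have type E_6, hence right-equivalent.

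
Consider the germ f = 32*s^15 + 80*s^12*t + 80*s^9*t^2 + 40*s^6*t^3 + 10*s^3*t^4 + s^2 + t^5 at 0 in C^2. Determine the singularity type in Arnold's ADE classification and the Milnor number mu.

Type A_{4}, Milnor number mu = 4.

The Hessian of f at 0 has rank 1. Corank 1: A-series; mu = 4 gives A_4.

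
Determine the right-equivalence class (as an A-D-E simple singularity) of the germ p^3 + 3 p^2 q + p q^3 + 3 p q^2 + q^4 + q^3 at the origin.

E_7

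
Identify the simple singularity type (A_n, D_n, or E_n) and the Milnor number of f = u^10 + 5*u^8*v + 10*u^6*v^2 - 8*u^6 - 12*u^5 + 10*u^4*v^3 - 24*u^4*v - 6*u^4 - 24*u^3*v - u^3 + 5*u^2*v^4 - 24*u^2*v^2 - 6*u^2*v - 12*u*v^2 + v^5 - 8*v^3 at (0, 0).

Type E_{8}, Milnor number mu = 8.

The Hessian of f at 0 has rank 0. Corank 2; j^3 = -(u + 2*v)^3 is a perfect cube, so E-series; the 5-jet and mu = 8 give E_8.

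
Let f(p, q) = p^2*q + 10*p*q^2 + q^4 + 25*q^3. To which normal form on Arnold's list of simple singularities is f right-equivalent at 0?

The Hessian of f at 0 has rank 0. Corank 2; j^3 = q*(p + 5*q)^2 has shape L^2 M (L != M), so D-series; mu = 5 gives D_5.

D_5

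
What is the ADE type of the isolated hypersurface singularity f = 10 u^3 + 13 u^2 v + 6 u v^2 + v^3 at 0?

D_{4}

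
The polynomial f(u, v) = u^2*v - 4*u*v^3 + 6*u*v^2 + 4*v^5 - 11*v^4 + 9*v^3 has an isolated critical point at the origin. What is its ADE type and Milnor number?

Type D_{5}, Milnor number mu = 5.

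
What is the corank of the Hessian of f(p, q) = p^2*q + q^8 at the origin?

2

Hessian at 0 has rank 0.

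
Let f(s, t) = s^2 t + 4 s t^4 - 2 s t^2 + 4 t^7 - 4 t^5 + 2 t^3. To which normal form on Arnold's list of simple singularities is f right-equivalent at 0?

The Hessian of f at 0 has rank 0. Corank 2; j^3 = t*(s^2 - 2*s*t + 2*t^2) splits into three distinct lines over C (the quadratic factor has nonzero discriminant), so D_4.

D4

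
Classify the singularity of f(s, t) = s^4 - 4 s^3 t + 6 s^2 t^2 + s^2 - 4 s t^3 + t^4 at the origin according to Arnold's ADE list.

A3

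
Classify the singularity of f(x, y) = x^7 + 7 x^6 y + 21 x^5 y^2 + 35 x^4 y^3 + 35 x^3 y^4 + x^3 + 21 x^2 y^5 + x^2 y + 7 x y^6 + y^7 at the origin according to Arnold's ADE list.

The Hessian of f at 0 is [[0, 0], [0, 0]] with rank 0, so corank 2. A Groebner basis of the Jacobian ideal J(f) in C{x,y} is {-x*y/7 + y^6, x*y^2, x^2 + x*y}; counting standard monomials gives mu = 8. Corank 2; j^3 = x^2*(x + y) has shape L^2 M (L != M), so D-series; mu = 8 gives D_8.

D_8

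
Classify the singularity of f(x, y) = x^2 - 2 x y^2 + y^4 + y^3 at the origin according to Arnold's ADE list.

A2

The Hessian of f at 0 has rank 1. Corank 1: A-series; mu = 2 gives A_2.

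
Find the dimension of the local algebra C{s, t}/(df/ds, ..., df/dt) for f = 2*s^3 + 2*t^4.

The Hessian of f at 0 has rank 0. Corank 2; j^3 = 2*s^3 is a perfect cube, so E-series; the 4-jet and mu = 6 give E_6.

6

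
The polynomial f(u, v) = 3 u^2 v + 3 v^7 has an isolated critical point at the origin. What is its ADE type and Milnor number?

The Hessian of f at 0 is [[0, 0], [0, 0]] with rank 0, so corank 2. A Groebner basis of the Jacobian ideal J(f) in C{u,v} is {u^2/7 + v^6, u^3, u*v}; counting standard monomials gives mu = 8. Corank 2; j^3 = 3*u^2*v has shape L^2 M (L != M), so D-series; mu = 8 gives D_8.

Type D_8, Milnor number mu = 8.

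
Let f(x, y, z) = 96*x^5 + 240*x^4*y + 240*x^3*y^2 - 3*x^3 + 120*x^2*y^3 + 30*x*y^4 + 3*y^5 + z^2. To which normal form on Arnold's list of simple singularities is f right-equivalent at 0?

E8

The Hessian of f at 0 has rank 1. Corank 2; j^3 = -3*x^3 is a perfect cube, so E-series; the 5-jet and mu = 8 give E_8.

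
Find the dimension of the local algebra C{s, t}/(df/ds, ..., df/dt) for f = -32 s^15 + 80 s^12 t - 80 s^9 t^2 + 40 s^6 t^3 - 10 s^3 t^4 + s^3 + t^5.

8

The Hessian of f at 0 has rank 0. Corank 2; j^3 = s^3 is a perfect cube, so E-series; the 5-jet and mu = 8 give E_8.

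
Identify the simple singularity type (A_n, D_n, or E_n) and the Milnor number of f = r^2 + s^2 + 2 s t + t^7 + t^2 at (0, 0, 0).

Type A_{6}, Milnor number mu = 6.

The Hessian of f at 0 has rank 2. Corank 1: A-series; mu = 6 gives A_6.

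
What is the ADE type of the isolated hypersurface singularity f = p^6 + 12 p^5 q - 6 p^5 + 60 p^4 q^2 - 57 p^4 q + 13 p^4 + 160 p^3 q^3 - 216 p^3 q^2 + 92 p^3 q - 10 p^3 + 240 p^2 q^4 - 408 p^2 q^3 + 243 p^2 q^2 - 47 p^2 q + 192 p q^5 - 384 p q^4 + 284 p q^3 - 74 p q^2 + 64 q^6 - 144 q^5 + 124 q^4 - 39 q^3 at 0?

D_4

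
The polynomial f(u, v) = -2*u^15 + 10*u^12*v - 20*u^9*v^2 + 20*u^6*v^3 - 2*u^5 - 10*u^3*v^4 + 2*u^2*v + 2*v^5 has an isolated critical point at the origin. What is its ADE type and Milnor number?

The Hessian of f at 0 is [[0, 0], [0, 0]] with rank 0, so corank 2. A Groebner basis of the Jacobian ideal J(f) in C{u,v} is {u^2/5 + v^4, u^3, u*v}; counting standard monomials gives mu = 6. Corank 2; j^3 = 2*u^2*v has shape L^2 M (L != M), so D-series; mu = 6 gives D_6.

Type D6, Milnor number mu = 6.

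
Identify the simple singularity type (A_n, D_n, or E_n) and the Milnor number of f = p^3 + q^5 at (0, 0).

Type E_{8}, Milnor number mu = 8.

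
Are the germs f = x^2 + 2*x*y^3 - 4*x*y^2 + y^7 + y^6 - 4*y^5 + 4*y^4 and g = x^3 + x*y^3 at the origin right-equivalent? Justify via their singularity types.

No.

The Hessian of f at 0 has rank 1. Corank 1: A-series; mu = 6 gives A_6. The Hessian of g at 0 has rank 0. Corank 2; j^3 = x^3 is a perfect cube, so E-series; the 4-jet and mu = 7 give E_7. f is A_6 but g is E_7, hence not right-equivalent.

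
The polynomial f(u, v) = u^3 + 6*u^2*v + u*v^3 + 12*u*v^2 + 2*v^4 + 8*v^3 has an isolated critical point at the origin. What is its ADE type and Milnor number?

Type E_{7}, Milnor number mu = 7.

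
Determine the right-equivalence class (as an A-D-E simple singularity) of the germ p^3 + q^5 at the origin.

The Hessian of f at 0 has rank 0. Corank 2; j^3 = p^3 is a perfect cube, so E-series; the 5-jet and mu = 8 give E_8.

E_8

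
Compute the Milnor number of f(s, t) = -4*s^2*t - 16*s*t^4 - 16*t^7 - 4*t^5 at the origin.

6

The Hessian of f at 0 has rank 0. Corank 2; j^3 = -4*s^2*t has shape L^2 M (L != M), so D-series; mu = 6 gives D_6.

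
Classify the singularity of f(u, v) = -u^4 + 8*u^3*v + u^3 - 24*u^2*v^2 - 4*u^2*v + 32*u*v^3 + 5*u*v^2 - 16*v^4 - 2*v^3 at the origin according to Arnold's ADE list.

D5

The Hessian of f at 0 is [[0, 0], [0, 0]] with rank 0, so corank 2. A Groebner basis of the Jacobian ideal J(f) in C{u,v} is {u*v^2 + u*v/4 - v^2/4, u*v/4 + v^3 - v^2/4, u^2 - 3*u*v + 2*v^2}; counting standard monomials gives mu = 5. Corank 2; j^3 = (u - 2*v)*(u - v)^2 has shape L^2 M (L != M), so D-series; mu = 5 gives D_5.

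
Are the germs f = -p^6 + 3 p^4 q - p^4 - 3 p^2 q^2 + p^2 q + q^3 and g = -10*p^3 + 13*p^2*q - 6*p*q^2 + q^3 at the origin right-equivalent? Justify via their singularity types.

The Hessian of f at 0 is [[0, 0], [0, 0]] with rank 0, so corank 2. A Groebner basis of the Jacobian ideal J(f) in C{p,q} is {q^3, p^2 + 3*q^2, p*q}; counting standard monomials gives mu = 4. Corank 2; j^3 = q*(p^2 + q^2) splits into three distinct lines over C (the quadratic factor has nonzero discriminant), so D_4. The Hessian of g at 0 is [[0, 0], [0, 0]] with rank 0, so corank 2. A Groebner basis of the Jacobian ideal J(g) in C{p,q} is {q^3, p^2 - 3*q^2/11, p*q - 6*q^2/11}; counting standard monomials gives mu = 4. Corank 2; j^3 = -(2*p - q)*(5*p^2 - 4*p*q + q^2) splits into three distinct lines over C (the quadratic factor has nonzero discriminant), so D_4. Both have type D_4, hence right-equivalent.

Yes.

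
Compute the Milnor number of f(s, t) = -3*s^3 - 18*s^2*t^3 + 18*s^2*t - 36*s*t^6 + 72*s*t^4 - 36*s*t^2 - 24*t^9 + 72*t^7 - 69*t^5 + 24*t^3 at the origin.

8

The Hessian of f at 0 has rank 0. Corank 2; j^3 = -3*(s - 2*t)^3 is a perfect cube, so E-series; the 5-jet and mu = 8 give E_8.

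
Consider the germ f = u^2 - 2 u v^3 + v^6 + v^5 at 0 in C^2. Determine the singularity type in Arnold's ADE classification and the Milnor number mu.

Type A_{4}, Milnor number mu = 4.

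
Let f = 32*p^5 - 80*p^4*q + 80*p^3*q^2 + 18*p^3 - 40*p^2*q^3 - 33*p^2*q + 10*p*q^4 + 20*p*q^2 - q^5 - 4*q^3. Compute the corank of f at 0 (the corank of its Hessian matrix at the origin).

2

Hessian at 0 has rank 0.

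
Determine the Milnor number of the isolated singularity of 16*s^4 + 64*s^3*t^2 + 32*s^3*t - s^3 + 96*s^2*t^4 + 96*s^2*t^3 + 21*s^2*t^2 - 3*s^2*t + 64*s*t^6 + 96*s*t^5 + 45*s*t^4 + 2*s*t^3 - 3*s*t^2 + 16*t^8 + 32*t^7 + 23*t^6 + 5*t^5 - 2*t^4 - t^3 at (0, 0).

6

The Hessian of f at 0 is [[0, 0], [0, 0]] with rank 0, so corank 2. A Groebner basis of the Jacobian ideal J(f) in C{s,t} is {s^3 - 3*s^2/2 - 3*s*t - 3*t^2/2, s^2*t + 2*s^2 + 4*s*t + 2*t^2, -5*s^2/2 + s*t^2 - 5*s*t - 5*t^2/2, 3*s^2 + 6*s*t + t^3 + 3*t^2}; counting standard monomials gives mu = 6. Corank 2; j^3 = -(s + t)^3 is a perfect cube, so E-series; the 4-jet and mu = 6 give E_6.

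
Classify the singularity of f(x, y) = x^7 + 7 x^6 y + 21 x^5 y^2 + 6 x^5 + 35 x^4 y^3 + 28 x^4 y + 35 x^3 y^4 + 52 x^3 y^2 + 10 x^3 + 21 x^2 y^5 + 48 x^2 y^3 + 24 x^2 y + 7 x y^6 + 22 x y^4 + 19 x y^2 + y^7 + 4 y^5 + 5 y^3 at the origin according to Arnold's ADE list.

The Hessian of f at 0 is [[0, 0], [0, 0]] with rank 0, so corank 2. A Groebner basis of the Jacobian ideal J(f) in C{x,y} is {y^3, x^2 - y^2/6, x*y + y^2/2}; counting standard monomials gives mu = 4. Corank 2; j^3 = (x + y)*(10*x^2 + 14*x*y + 5*y^2) splits into three distinct lines over C (the quadratic factor has nonzero discriminant), so D_4.

D4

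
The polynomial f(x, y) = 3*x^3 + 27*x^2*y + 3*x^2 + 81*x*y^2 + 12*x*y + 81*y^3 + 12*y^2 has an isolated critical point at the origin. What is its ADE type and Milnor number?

The Hessian of f at 0 has rank 1. Corank 1: A-series; mu = 2 gives A_2.

Type A_{2}, Milnor number mu = 2.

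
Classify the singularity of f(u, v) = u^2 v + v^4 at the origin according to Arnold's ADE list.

The Hessian of f at 0 is [[0, 0], [0, 0]] with rank 0, so corank 2. A Groebner basis of the Jacobian ideal J(f) in C{u,v} is {u^3, u^2/4 + v^3, u*v}; counting standard monomials gives mu = 5. Corank 2; j^3 = u^2*v has shape L^2 M (L != M), so D-series; mu = 5 gives D_5.

D5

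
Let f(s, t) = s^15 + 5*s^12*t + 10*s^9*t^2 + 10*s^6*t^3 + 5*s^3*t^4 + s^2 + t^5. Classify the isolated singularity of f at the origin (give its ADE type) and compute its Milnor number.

The Hessian of f at 0 has rank 1. Corank 1: A-series; mu = 4 gives A_4.

Type A4, Milnor number mu = 4.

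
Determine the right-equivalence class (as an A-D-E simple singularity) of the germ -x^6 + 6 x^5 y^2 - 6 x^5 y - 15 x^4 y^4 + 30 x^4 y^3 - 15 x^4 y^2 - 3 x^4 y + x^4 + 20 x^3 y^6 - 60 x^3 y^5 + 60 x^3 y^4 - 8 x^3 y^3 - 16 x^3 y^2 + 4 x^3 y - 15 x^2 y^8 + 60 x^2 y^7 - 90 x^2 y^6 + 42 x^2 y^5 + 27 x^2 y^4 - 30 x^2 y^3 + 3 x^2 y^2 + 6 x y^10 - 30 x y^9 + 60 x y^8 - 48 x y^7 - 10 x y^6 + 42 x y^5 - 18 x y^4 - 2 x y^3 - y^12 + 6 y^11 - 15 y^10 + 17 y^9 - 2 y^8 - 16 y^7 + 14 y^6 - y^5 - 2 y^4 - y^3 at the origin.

The Hessian of f at 0 has rank 0. Corank 2; j^3 = -y^3 is a perfect cube, so E-series; the 4-jet and mu = 6 give E_6.

E6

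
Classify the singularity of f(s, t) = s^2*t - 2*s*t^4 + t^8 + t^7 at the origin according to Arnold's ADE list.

The Hessian of f at 0 has rank 0. Corank 2; j^3 = s^2*t has shape L^2 M (L != M), so D-series; mu = 9 gives D_9.

D9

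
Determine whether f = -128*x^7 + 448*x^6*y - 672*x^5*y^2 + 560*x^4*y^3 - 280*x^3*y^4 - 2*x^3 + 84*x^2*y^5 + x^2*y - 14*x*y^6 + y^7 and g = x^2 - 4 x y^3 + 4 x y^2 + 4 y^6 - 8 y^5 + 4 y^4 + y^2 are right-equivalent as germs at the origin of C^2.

The Hessian of f at 0 is [[0, 0], [0, 0]] with rank 0, so corank 2. A Groebner basis of the Jacobian ideal J(f) in C{x,y} is {x*y/14 + y^6, x*y^2, x^2 - x*y/2}; counting standard monomials gives mu = 8. Corank 2; j^3 = -x^2*(2*x - y) has shape L^2 M (L != M), so D-series; mu = 8 gives D_8. The Hessian of g at 0 is [[2, 0], [0, 2]] with rank 2, so corank 0. A Groebner basis of the Jacobian ideal J(g) in C{x,y} is {x, y}; counting standard monomials gives mu = 1. Corank 0: nondegenerate Morse point, so A_1. f is D_8 but g is A_1, hence not right-equivalent.

No.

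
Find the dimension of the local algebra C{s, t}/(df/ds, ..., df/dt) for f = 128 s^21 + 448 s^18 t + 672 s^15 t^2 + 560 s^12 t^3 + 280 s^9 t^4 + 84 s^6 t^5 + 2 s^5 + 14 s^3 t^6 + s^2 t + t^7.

The Hessian of f at 0 is [[0, 0], [0, 0]] with rank 0, so corank 2. A Groebner basis of the Jacobian ideal J(f) in C{s,t} is {s^2/7 + t^6, s^3, s*t}; counting standard monomials gives mu = 8. Corank 2; j^3 = s^2*t has shape L^2 M (L != M), so D-series; mu = 8 gives D_8.

8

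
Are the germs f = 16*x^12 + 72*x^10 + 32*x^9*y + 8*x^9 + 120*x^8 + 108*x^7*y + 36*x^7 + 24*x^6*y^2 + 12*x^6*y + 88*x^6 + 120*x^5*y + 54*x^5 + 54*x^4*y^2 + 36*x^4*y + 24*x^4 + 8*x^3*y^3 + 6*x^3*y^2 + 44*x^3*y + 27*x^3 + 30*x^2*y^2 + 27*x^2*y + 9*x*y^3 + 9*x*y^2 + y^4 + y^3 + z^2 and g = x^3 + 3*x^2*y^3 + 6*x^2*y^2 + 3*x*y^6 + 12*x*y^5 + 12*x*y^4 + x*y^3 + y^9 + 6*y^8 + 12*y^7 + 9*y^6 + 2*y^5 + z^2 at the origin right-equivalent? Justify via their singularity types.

The Hessian of f at 0 has rank 1. Corank 2; j^3 = (3*x + y)^3 is a perfect cube, so E-series; the 4-jet and mu = 7 give E_7. The Hessian of g at 0 has rank 1. Corank 2; j^3 = x^3 is a perfect cube, so E-series; the 4-jet and mu = 7 give E_7. Both have type E_7, hence right-equivalent.

Yes.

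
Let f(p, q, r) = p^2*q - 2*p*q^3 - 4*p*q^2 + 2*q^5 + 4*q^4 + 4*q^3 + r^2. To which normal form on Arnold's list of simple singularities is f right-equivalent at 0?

D_{6}

The Hessian of f at 0 is [[0, 0, 0], [0, 0, 0], [0, 0, 2]] with rank 1, so corank 2. A Groebner basis of the Jacobian ideal J(f) in C{p,q,r} is {p^3 + 3*p^2 - 20*p*q + 28*q^2, p^2*q + p^2 - 8*p*q + 12*q^2, p^2/4 + p*q^2 - 3*p*q + 5*q^2, -p*q + q^3 + 2*q^2, r}; counting standard monomials gives mu = 6. Corank 2; j^3 = q*(p - 2*q)^2 has shape L^2 M (L != M), so D-series; mu = 6 gives D_6.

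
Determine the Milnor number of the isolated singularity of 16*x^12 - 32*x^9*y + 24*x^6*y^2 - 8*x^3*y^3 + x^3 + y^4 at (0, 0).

6

The Hessian of f at 0 is [[0, 0], [0, 0]] with rank 0, so corank 2. A Groebner basis of the Jacobian ideal J(f) in C{x,y} is {y^3, x^2}; counting standard monomials gives mu = 6. Corank 2; j^3 = x^3 is a perfect cube, so E-series; the 4-jet and mu = 6 give E_6.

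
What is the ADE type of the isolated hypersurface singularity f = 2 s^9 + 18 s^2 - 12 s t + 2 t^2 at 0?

A8

The Hessian of f at 0 is [[36, -12], [-12, 4]] with rank 1, so corank 1. A Groebner basis of the Jacobian ideal J(f) in C{s,t} is {t^8, s - t/3}; counting standard monomials gives mu = 8. Corank 1: A-series; mu = 8 gives A_8.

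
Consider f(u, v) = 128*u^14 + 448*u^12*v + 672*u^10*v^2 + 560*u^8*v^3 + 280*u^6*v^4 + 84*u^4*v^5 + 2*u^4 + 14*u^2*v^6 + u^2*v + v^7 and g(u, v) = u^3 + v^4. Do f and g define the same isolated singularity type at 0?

No.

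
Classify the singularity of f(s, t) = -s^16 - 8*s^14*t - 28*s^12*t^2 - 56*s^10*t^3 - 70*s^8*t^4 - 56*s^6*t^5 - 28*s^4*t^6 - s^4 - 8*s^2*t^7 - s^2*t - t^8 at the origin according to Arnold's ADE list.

The Hessian of f at 0 is [[0, 0], [0, 0]] with rank 0, so corank 2. A Groebner basis of the Jacobian ideal J(f) in C{s,t} is {s^2/8 + t^7, s^3, s*t}; counting standard monomials gives mu = 9. Corank 2; j^3 = -s^2*t has shape L^2 M (L != M), so D-series; mu = 9 gives D_9.

D_9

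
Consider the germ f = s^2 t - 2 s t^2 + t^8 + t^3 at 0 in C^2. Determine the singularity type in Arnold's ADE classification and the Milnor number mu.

Type D_{9}, Milnor number mu = 9.

The Hessian of f at 0 has rank 0. Corank 2; j^3 = t*(s - t)^2 has shape L^2 M (L != M), so D-series; mu = 9 gives D_9.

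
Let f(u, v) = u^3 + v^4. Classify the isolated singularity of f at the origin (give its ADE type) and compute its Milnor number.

Type E6, Milnor number mu = 6.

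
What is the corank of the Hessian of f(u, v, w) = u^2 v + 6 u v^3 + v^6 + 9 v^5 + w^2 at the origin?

2

Hessian at 0 has rank 1.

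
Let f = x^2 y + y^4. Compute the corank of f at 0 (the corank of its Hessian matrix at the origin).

2

Hessian at 0 has rank 0.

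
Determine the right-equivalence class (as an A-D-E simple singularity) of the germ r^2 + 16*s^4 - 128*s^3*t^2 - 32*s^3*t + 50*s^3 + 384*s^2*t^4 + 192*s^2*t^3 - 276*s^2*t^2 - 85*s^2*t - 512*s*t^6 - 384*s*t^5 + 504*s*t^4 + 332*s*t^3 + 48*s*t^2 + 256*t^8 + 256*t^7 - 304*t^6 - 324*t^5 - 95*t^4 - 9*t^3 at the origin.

D5

The Hessian of f at 0 has rank 1. Corank 2; j^3 = (2*s - t)*(5*s - 3*t)^2 has shape L^2 M (L != M), so D-series; mu = 5 gives D_5.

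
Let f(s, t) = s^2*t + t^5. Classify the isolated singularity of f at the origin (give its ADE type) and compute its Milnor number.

The Hessian of f at 0 has rank 0. Corank 2; j^3 = s^2*t has shape L^2 M (L != M), so D-series; mu = 6 gives D_6.

Type D_6, Milnor number mu = 6.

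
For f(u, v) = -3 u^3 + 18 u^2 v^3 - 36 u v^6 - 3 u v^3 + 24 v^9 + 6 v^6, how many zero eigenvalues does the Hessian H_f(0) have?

Hessian at 0 has rank 0.

2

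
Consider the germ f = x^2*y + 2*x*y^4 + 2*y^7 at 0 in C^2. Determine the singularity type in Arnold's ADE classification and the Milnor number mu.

The Hessian of f at 0 is [[0, 0], [0, 0]] with rank 0, so corank 2. A Groebner basis of the Jacobian ideal J(f) in C{x,y} is {-x^2/6 + x*y^3, x*y + y^4, x^3, x^2*y}; counting standard monomials gives mu = 8. Corank 2; j^3 = x^2*y has shape L^2 M (L != M), so D-series; mu = 8 gives D_8.

Type D8, Milnor number mu = 8.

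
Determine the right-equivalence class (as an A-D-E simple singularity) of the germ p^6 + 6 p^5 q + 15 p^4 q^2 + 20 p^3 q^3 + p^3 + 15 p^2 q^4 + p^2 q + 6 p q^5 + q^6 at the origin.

D_{7}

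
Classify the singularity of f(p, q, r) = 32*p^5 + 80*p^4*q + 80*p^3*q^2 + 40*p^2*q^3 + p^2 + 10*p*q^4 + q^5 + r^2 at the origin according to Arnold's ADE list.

The Hessian of f at 0 has rank 2. Corank 1: A-series; mu = 4 gives A_4.

A_{4}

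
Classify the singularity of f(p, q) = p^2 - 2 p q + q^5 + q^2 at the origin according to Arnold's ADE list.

The Hessian of f at 0 has rank 1. Corank 1: A-series; mu = 4 gives A_4.

A4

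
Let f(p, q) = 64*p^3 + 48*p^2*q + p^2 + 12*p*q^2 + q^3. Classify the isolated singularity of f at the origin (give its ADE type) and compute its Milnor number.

Type A2, Milnor number mu = 2.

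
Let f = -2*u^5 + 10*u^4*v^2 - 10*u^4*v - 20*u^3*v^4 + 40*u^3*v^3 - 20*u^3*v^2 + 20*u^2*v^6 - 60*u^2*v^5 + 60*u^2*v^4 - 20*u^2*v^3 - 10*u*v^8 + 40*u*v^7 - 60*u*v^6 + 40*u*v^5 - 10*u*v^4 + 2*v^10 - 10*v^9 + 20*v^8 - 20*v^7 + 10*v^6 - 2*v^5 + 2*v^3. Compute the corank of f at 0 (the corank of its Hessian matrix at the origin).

2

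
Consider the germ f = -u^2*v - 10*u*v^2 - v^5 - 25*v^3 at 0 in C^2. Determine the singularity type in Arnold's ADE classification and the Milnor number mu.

Type D_{6}, Milnor number mu = 6.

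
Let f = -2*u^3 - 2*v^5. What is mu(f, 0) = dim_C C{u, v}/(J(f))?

8

The Hessian of f at 0 is [[0, 0], [0, 0]] with rank 0, so corank 2. A Groebner basis of the Jacobian ideal J(f) in C{u,v} is {v^4, u^2}; counting standard monomials gives mu = 8. Corank 2; j^3 = -2*u^3 is a perfect cube, so E-series; the 5-jet and mu = 8 give E_8.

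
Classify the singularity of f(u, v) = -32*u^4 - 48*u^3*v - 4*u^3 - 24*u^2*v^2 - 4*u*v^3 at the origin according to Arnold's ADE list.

E_{7}

The Hessian of f at 0 has rank 0. Corank 2; j^3 = -4*u^3 is a perfect cube, so E-series; the 4-jet and mu = 7 give E_7.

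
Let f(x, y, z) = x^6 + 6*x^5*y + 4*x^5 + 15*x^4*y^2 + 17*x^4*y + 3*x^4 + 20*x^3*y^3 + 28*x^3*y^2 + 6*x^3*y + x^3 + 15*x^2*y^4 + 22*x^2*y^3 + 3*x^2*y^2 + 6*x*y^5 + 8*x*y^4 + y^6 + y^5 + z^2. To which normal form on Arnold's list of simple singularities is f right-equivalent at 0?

E_8

The Hessian of f at 0 has rank 1. Corank 2; j^3 = x^3 is a perfect cube, so E-series; the 5-jet and mu = 8 give E_8.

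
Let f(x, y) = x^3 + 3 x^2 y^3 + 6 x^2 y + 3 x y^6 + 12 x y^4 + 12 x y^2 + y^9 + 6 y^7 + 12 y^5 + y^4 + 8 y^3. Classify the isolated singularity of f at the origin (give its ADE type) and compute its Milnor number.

Type E_{6}, Milnor number mu = 6.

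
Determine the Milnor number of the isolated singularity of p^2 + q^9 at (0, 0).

The Hessian of f at 0 has rank 1. Corank 1: A-series; mu = 8 gives A_8.

8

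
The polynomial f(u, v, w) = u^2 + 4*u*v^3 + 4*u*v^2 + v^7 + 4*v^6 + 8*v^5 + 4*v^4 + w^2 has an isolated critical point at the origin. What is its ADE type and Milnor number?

Type A_{6}, Milnor number mu = 6.

The Hessian of f at 0 is [[2, 0, 0], [0, 0, 0], [0, 0, 2]] with rank 2, so corank 1. A Groebner basis of the Jacobian ideal J(f) in C{u,v,w} is {u^3, u^2*v - u^2/2 - u*v + u + 2*v^2, u^2/4 + u*v^2 - u*v/2 + u/2 + v^2, u/2 + v^3 + v^2, w}; counting standard monomials gives mu = 6. Corank 1: A-series; mu = 6 gives A_6.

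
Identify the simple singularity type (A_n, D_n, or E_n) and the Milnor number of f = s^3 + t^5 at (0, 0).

Type E8, Milnor number mu = 8.

The Hessian of f at 0 has rank 0. Corank 2; j^3 = s^3 is a perfect cube, so E-series; the 5-jet and mu = 8 give E_8.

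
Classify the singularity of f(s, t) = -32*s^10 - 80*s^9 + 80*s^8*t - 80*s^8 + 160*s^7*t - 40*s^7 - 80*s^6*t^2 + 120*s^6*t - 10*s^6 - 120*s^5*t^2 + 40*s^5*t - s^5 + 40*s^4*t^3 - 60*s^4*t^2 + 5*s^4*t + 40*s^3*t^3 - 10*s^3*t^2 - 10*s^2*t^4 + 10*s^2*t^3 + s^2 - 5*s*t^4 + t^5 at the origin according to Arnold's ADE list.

A_4

The Hessian of f at 0 is [[2, 0], [0, 0]] with rank 1, so corank 1. A Groebner basis of the Jacobian ideal J(f) in C{s,t} is {t^4, s}; counting standard monomials gives mu = 4. Corank 1: A-series; mu = 4 gives A_4.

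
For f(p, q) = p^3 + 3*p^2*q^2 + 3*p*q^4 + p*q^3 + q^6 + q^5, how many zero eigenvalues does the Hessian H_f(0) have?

2

Hessian at 0 has rank 0.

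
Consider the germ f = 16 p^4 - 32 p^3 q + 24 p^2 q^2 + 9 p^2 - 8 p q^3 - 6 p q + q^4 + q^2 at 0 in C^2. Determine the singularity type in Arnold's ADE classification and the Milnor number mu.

Type A_3, Milnor number mu = 3.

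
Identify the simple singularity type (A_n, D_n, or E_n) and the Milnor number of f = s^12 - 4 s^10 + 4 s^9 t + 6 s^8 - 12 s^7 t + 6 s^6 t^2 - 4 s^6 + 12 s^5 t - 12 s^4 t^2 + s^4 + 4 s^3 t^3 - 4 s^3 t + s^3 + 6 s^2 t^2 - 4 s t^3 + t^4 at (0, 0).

Type E_6, Milnor number mu = 6.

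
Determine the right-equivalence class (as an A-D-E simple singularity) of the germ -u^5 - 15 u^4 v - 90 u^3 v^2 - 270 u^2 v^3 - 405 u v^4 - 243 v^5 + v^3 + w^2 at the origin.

The Hessian of f at 0 has rank 1. Corank 2; j^3 = v^3 is a perfect cube, so E-series; the 5-jet and mu = 8 give E_8.

E8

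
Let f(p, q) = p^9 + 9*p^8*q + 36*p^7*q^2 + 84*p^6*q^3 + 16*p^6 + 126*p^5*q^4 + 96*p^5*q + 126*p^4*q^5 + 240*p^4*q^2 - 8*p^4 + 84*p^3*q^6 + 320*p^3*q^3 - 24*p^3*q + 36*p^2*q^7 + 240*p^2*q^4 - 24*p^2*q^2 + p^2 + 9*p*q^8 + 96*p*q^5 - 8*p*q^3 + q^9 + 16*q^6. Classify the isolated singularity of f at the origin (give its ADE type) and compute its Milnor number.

The Hessian of f at 0 is [[2, 0], [0, 0]] with rank 1, so corank 1. A Groebner basis of the Jacobian ideal J(f) in C{p,q} is {-p^2/4 + p*q^3, 3*p^2/4 - p*q/4 + q^4, p^3, p^2*q + p*q^2 - p/12 + q^3/3}; counting standard monomials gives mu = 8. Corank 1: A-series; mu = 8 gives A_8.

Type A_{8}, Milnor number mu = 8.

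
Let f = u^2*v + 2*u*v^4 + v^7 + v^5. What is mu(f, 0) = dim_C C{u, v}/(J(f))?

6

The Hessian of f at 0 has rank 0. Corank 2; j^3 = u^2*v has shape L^2 M (L != M), so D-series; mu = 6 gives D_6.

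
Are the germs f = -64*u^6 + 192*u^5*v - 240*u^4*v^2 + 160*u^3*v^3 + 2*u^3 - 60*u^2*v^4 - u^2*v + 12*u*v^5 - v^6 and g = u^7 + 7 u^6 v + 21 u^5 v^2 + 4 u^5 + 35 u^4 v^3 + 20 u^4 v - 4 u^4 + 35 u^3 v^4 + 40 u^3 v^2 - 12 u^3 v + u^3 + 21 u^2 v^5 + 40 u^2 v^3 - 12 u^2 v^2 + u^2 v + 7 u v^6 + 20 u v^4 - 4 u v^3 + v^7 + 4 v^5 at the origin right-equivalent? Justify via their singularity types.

No.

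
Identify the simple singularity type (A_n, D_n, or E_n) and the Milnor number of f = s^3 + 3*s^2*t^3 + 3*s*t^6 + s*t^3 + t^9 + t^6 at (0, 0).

Type E_7, Milnor number mu = 7.

The Hessian of f at 0 is [[0, 0], [0, 0]] with rank 0, so corank 2. A Groebner basis of the Jacobian ideal J(f) in C{s,t} is {s^3, s*t^2, 3*s^2 + t^3}; counting standard monomials gives mu = 7. Corank 2; j^3 = s^3 is a perfect cube, so E-series; the 4-jet and mu = 7 give E_7.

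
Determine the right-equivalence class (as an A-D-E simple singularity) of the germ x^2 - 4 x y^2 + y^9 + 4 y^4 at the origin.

The Hessian of f at 0 is [[2, 0], [0, 0]] with rank 1, so corank 1. A Groebner basis of the Jacobian ideal J(f) in C{x,y} is {x^4, -x/2 + y^2}; counting standard monomials gives mu = 8. Corank 1: A-series; mu = 8 gives A_8.

A8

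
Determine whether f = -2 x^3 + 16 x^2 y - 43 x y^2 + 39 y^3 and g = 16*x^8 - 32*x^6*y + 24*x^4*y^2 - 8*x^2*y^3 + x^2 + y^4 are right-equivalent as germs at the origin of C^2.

No.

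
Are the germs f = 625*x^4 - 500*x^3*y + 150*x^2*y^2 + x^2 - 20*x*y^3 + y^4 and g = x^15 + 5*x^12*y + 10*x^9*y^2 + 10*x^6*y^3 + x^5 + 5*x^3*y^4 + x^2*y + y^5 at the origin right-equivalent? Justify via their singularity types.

No.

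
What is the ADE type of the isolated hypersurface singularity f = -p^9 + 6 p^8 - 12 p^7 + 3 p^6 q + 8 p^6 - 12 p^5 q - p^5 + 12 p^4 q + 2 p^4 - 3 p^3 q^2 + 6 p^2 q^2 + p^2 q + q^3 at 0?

D_4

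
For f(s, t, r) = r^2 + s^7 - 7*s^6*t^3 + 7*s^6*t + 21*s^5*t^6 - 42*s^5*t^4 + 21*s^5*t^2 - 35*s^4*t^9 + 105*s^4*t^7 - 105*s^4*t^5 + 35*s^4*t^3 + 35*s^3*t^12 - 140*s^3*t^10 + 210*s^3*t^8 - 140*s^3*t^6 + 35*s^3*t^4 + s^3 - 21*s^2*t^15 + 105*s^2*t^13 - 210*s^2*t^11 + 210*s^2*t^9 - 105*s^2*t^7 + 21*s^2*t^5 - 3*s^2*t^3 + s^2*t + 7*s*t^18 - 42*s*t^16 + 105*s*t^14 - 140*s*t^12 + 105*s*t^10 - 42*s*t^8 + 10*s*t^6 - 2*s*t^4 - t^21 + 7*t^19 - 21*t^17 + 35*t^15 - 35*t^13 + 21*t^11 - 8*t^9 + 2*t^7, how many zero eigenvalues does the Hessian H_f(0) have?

2

Hessian at 0 has rank 1.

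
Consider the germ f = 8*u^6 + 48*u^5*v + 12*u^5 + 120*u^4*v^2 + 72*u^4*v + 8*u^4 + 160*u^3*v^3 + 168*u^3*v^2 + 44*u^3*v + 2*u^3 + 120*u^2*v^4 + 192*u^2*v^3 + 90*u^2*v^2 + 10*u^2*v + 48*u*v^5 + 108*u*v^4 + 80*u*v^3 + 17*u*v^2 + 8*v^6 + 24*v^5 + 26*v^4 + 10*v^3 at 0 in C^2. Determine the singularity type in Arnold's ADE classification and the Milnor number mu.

Type D_{4}, Milnor number mu = 4.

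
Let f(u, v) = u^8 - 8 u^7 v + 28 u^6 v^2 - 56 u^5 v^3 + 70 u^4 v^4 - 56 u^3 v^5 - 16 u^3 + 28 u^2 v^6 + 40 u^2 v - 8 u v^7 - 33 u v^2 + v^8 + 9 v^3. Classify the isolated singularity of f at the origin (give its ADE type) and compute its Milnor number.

Type D9, Milnor number mu = 9.

The Hessian of f at 0 is [[0, 0], [0, 0]] with rank 0, so corank 2. A Groebner basis of the Jacobian ideal J(f) in C{u,v} is {8192*u*v + v^7 - 6144*v^2, u*v^2 - 3*v^3/4, u^2 - 7*u*v/4 + 3*v^2/4}; counting standard monomials gives mu = 9. Corank 2; j^3 = -(u - v)*(4*u - 3*v)^2 has shape L^2 M (L != M), so D-series; mu = 9 gives D_9.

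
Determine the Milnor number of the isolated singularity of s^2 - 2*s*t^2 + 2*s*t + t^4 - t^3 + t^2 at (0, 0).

The Hessian of f at 0 is [[2, 2], [2, 2]] with rank 1, so corank 1. A Groebner basis of the Jacobian ideal J(f) in C{s,t} is {t^2, s + t}; counting standard monomials gives mu = 2. Corank 1: A-series; mu = 2 gives A_2.

2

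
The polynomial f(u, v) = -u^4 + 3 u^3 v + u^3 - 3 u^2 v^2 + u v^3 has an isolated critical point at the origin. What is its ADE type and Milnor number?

Type E7, Milnor number mu = 7.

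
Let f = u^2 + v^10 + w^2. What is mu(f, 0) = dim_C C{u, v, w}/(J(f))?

The Hessian of f at 0 has rank 2. Corank 1: A-series; mu = 9 gives A_9.

9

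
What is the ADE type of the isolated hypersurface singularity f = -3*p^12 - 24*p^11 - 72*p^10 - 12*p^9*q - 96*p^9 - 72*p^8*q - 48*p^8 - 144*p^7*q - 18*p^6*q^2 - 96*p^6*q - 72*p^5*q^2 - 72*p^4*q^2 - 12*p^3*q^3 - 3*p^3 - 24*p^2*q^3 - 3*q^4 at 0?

E6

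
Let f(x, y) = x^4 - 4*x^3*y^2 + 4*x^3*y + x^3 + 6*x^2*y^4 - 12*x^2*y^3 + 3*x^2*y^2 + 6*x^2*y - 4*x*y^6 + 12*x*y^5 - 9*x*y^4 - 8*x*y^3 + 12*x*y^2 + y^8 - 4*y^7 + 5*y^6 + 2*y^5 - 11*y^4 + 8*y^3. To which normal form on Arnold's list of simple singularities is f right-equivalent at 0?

The Hessian of f at 0 has rank 0. Corank 2; j^3 = (x + 2*y)^3 is a perfect cube, so E-series; the 4-jet and mu = 6 give E_6.

E_{6}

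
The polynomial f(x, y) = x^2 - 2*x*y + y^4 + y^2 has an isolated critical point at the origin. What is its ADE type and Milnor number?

The Hessian of f at 0 is [[2, -2], [-2, 2]] with rank 1, so corank 1. A Groebner basis of the Jacobian ideal J(f) in C{x,y} is {y^3, x - y}; counting standard monomials gives mu = 3. Corank 1: A-series; mu = 3 gives A_3.

Type A_3, Milnor number mu = 3.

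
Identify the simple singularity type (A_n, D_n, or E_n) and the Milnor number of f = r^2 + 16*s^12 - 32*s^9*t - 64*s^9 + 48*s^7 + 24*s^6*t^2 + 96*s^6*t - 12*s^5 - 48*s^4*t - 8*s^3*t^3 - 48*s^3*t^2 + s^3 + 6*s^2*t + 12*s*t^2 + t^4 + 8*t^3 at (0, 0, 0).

The Hessian of f at 0 is [[0, 0, 0], [0, 0, 0], [0, 0, 2]] with rank 1, so corank 2. A Groebner basis of the Jacobian ideal J(f) in C{s,t,r} is {t^3, s^2 + 4*s*t + 4*t^2, r}; counting standard monomials gives mu = 6. Corank 2; j^3 = (s + 2*t)^3 is a perfect cube, so E-series; the 4-jet and mu = 6 give E_6.

Type E_{6}, Milnor number mu = 6.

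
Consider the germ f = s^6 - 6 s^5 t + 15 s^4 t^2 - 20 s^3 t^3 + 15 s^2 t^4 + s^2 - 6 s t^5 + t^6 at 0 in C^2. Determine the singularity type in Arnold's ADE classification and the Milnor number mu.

Type A_{5}, Milnor number mu = 5.

The Hessian of f at 0 has rank 1. Corank 1: A-series; mu = 5 gives A_5.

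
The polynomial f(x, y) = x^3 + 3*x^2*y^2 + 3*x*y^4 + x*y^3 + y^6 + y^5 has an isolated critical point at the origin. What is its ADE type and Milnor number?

The Hessian of f at 0 has rank 0. Corank 2; j^3 = x^3 is a perfect cube, so E-series; the 4-jet and mu = 7 give E_7.

Type E7, Milnor number mu = 7.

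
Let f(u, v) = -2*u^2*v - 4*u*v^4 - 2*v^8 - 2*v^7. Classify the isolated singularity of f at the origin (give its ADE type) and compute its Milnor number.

Type D_9, Milnor number mu = 9.

The Hessian of f at 0 is [[0, 0], [0, 0]] with rank 0, so corank 2. A Groebner basis of the Jacobian ideal J(f) in C{u,v} is {u^2*v^2, 8*u^2*v + u^2 + u*v^3, u*v + v^4, u^3}; counting standard monomials gives mu = 9. Corank 2; j^3 = -2*u^2*v has shape L^2 M (L != M), so D-series; mu = 9 gives D_9.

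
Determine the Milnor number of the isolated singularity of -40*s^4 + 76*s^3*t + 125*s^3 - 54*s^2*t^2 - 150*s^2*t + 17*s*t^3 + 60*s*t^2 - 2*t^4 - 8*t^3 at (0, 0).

The Hessian of f at 0 has rank 0. Corank 2; j^3 = (5*s - 2*t)^3 is a perfect cube, so E-series; the 4-jet and mu = 7 give E_7.

7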